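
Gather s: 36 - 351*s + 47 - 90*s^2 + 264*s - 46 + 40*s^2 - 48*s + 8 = -50*s^2 - 135*s + 45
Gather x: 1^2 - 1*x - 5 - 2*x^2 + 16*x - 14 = -2*x^2 + 15*x - 18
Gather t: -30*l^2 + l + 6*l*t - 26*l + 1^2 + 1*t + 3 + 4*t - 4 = -30*l^2 - 25*l + t*(6*l + 5)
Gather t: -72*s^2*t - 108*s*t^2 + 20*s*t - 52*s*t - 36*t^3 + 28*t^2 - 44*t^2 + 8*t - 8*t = -36*t^3 + t^2*(-108*s - 16) + t*(-72*s^2 - 32*s)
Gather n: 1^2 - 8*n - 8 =-8*n - 7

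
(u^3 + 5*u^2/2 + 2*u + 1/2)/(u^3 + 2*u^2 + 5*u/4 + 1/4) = 2*(u + 1)/(2*u + 1)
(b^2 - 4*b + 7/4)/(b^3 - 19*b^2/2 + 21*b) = (b - 1/2)/(b*(b - 6))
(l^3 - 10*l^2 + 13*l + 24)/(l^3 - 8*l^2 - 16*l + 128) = (l^2 - 2*l - 3)/(l^2 - 16)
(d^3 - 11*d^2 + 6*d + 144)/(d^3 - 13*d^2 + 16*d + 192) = (d - 6)/(d - 8)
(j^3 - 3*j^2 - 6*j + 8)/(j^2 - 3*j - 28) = (-j^3 + 3*j^2 + 6*j - 8)/(-j^2 + 3*j + 28)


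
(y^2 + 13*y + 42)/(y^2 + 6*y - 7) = (y + 6)/(y - 1)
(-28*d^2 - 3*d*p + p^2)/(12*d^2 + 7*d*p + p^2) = (-7*d + p)/(3*d + p)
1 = 1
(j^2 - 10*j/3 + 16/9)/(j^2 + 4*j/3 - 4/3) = (j - 8/3)/(j + 2)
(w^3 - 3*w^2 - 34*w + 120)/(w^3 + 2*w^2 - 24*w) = (w - 5)/w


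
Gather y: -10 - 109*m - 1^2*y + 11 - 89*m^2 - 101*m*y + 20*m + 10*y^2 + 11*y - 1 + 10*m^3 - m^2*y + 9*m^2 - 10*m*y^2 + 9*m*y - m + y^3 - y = 10*m^3 - 80*m^2 - 90*m + y^3 + y^2*(10 - 10*m) + y*(-m^2 - 92*m + 9)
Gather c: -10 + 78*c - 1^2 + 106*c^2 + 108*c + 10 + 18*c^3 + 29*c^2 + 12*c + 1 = 18*c^3 + 135*c^2 + 198*c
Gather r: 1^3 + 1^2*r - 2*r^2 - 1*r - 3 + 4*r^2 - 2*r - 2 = 2*r^2 - 2*r - 4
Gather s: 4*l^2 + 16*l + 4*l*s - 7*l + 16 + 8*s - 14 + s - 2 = 4*l^2 + 9*l + s*(4*l + 9)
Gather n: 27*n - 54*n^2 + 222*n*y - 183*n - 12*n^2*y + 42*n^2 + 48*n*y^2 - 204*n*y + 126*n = n^2*(-12*y - 12) + n*(48*y^2 + 18*y - 30)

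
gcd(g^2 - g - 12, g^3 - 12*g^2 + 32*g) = g - 4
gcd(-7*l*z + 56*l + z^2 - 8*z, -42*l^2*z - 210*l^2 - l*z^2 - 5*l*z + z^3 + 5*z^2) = -7*l + z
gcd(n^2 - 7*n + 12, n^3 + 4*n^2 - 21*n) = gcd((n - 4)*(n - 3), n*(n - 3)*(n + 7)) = n - 3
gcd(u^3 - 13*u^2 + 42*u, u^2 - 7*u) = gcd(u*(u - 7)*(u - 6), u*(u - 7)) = u^2 - 7*u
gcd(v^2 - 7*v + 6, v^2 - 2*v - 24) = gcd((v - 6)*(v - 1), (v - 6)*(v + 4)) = v - 6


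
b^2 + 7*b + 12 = (b + 3)*(b + 4)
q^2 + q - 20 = (q - 4)*(q + 5)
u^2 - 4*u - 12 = (u - 6)*(u + 2)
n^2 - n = n*(n - 1)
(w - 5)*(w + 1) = w^2 - 4*w - 5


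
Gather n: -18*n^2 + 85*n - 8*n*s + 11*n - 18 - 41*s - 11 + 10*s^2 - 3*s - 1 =-18*n^2 + n*(96 - 8*s) + 10*s^2 - 44*s - 30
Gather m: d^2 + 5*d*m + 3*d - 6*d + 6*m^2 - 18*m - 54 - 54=d^2 - 3*d + 6*m^2 + m*(5*d - 18) - 108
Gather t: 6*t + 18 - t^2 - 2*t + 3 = -t^2 + 4*t + 21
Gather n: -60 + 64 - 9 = -5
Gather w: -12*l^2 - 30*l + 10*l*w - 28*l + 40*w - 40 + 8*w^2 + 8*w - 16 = -12*l^2 - 58*l + 8*w^2 + w*(10*l + 48) - 56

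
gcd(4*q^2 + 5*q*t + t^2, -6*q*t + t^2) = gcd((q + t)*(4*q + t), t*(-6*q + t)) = 1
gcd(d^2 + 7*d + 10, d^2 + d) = 1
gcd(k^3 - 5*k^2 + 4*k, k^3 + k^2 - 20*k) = k^2 - 4*k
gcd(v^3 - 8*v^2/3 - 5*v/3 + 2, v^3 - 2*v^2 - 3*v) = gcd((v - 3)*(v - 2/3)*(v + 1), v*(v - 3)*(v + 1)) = v^2 - 2*v - 3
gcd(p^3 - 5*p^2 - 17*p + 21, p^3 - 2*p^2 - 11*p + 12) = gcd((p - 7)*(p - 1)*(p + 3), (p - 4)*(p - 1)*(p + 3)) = p^2 + 2*p - 3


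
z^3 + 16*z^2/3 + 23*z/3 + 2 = (z + 1/3)*(z + 2)*(z + 3)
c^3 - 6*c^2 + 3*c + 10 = (c - 5)*(c - 2)*(c + 1)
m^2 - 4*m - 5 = (m - 5)*(m + 1)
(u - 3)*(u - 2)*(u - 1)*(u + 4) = u^4 - 2*u^3 - 13*u^2 + 38*u - 24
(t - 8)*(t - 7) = t^2 - 15*t + 56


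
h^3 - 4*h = h*(h - 2)*(h + 2)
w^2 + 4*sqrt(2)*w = w*(w + 4*sqrt(2))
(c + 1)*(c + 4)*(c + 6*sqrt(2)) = c^3 + 5*c^2 + 6*sqrt(2)*c^2 + 4*c + 30*sqrt(2)*c + 24*sqrt(2)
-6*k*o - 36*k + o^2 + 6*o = (-6*k + o)*(o + 6)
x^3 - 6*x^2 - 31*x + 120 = (x - 8)*(x - 3)*(x + 5)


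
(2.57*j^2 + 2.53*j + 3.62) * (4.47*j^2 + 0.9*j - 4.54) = 11.4879*j^4 + 13.6221*j^3 + 6.7906*j^2 - 8.2282*j - 16.4348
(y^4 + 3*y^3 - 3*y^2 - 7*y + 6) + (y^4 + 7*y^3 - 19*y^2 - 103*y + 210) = 2*y^4 + 10*y^3 - 22*y^2 - 110*y + 216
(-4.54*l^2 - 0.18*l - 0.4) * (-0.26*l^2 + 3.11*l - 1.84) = 1.1804*l^4 - 14.0726*l^3 + 7.8978*l^2 - 0.9128*l + 0.736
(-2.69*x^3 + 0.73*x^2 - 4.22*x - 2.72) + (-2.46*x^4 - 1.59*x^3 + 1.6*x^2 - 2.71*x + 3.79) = -2.46*x^4 - 4.28*x^3 + 2.33*x^2 - 6.93*x + 1.07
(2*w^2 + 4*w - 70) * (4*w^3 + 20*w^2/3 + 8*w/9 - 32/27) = 8*w^5 + 88*w^4/3 - 2264*w^3/9 - 12568*w^2/27 - 1808*w/27 + 2240/27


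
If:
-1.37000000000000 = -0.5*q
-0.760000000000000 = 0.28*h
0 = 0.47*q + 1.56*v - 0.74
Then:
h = -2.71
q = 2.74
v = -0.35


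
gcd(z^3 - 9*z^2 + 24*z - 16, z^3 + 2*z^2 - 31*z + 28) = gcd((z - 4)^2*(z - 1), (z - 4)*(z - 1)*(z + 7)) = z^2 - 5*z + 4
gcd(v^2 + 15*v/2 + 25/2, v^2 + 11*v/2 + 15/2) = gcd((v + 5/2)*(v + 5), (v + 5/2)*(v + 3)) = v + 5/2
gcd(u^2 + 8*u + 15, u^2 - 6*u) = 1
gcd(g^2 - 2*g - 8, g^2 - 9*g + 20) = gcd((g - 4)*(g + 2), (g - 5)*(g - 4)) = g - 4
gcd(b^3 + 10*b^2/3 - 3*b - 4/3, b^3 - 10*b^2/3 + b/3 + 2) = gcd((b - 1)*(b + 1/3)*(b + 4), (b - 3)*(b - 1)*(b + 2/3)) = b - 1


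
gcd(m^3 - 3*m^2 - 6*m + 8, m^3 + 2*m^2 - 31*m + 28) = m^2 - 5*m + 4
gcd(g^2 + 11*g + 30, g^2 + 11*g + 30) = g^2 + 11*g + 30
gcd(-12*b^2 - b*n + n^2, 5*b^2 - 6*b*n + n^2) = 1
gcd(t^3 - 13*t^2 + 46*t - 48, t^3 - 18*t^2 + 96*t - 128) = t^2 - 10*t + 16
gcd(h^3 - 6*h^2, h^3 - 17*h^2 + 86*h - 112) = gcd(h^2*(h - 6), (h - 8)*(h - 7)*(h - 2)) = 1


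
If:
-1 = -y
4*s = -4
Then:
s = -1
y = 1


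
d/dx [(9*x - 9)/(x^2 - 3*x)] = 9*(-x^2 + 2*x - 3)/(x^2*(x^2 - 6*x + 9))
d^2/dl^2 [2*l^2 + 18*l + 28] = 4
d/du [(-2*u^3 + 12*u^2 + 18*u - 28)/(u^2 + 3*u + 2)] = 2*(-u^2 - 2*u + 15)/(u^2 + 2*u + 1)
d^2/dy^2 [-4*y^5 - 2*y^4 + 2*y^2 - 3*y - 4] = -80*y^3 - 24*y^2 + 4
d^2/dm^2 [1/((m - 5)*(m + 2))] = 2*((m - 5)^2 + (m - 5)*(m + 2) + (m + 2)^2)/((m - 5)^3*(m + 2)^3)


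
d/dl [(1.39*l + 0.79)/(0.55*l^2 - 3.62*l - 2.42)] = (0.7645*l^2 - 5.0318*l - (1.1*l - 3.62)*(1.39*l + 0.79) - 3.3638)/(-0.55*l^2 + 3.62*l + 2.42)^2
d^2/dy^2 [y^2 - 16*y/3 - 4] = 2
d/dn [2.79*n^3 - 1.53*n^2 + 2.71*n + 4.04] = 8.37*n^2 - 3.06*n + 2.71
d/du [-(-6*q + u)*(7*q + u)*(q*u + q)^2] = q^2*(u + 1)*(2*(6*q - u)*(7*q + u) + (6*q - u)*(u + 1) - (7*q + u)*(u + 1))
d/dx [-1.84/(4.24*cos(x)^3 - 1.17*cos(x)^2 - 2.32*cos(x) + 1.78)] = (-23.4048*cos(x)^2 + 4.3056*cos(x) + 4.2688)*sin(x)/(4.24*cos(x)^3 - 1.17*cos(x)^2 - 2.32*cos(x) + 1.78)^2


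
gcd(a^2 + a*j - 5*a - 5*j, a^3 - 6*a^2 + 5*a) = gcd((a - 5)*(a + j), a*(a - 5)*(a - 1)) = a - 5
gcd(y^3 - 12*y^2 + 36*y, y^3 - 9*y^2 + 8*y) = y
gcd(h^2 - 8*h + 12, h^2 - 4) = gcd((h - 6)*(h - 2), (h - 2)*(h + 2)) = h - 2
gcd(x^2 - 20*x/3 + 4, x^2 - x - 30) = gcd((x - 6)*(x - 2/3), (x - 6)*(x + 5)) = x - 6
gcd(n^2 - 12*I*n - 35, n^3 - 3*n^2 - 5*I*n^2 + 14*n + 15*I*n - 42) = n - 7*I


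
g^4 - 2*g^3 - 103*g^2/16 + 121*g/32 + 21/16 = (g - 7/2)*(g - 3/4)*(g + 1/4)*(g + 2)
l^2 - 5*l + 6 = (l - 3)*(l - 2)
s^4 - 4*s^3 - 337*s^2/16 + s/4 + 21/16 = (s - 7)*(s - 1/4)*(s + 1/4)*(s + 3)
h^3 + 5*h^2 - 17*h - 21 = (h - 3)*(h + 1)*(h + 7)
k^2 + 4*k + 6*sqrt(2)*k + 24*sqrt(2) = (k + 4)*(k + 6*sqrt(2))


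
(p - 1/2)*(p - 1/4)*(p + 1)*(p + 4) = p^4 + 17*p^3/4 + 3*p^2/8 - 19*p/8 + 1/2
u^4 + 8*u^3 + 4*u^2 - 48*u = u*(u - 2)*(u + 4)*(u + 6)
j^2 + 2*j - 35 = (j - 5)*(j + 7)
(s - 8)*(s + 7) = s^2 - s - 56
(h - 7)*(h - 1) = h^2 - 8*h + 7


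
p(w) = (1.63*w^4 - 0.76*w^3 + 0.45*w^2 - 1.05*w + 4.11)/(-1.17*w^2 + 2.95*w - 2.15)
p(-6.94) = -51.51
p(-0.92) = -1.23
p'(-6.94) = 16.56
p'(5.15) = -16.72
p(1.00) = -11.84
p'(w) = (2.34*w - 2.95)*(1.63*w^4 - 0.76*w^3 + 0.45*w^2 - 1.05*w + 4.11)/(-1.17*w^2 + 2.95*w - 2.15)^2 + (6.52*w^3 - 2.28*w^2 + 0.9*w - 1.05)/(-1.17*w^2 + 2.95*w - 2.15) = (-3.8142*w^5 + 15.3147*w^4 - 18.502*w^3 + 5.001*w^2 + 7.6824*w - 9.867)/(1.3689*w^4 - 6.903*w^3 + 13.7335*w^2 - 12.685*w + 4.6225)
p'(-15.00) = 38.96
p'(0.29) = -3.90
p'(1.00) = -30.57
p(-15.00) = -275.17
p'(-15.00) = 38.96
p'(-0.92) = 0.44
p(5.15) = -58.56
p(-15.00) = -275.17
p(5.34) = -61.79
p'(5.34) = -17.29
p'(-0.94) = 0.49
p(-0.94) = -1.24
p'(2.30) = -3.22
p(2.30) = -26.02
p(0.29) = -2.75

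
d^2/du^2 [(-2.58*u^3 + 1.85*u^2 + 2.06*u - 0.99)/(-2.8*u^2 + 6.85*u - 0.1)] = (1.70530256582424e-13*u^4 + 137.4085*u^3 + 39.0737999999999*u^2 - 110.3136*u + 89.49295)/(21.952*u^6 - 161.112*u^5 + 396.501*u^4 - 332.927125*u^3 + 14.16075*u^2 - 0.2055*u + 0.001)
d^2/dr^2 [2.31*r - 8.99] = 0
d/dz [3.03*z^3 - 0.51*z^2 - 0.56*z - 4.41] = 9.09*z^2 - 1.02*z - 0.56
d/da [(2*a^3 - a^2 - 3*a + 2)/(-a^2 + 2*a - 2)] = (-2*a^4 + 8*a^3 - 17*a^2 + 8*a + 2)/(a^4 - 4*a^3 + 8*a^2 - 8*a + 4)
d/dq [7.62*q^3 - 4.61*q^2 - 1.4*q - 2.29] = 22.86*q^2 - 9.22*q - 1.4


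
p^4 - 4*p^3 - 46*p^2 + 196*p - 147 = (p - 7)*(p - 3)*(p - 1)*(p + 7)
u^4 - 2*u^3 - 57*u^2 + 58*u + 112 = (u - 8)*(u - 2)*(u + 1)*(u + 7)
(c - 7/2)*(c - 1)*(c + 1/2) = c^3 - 4*c^2 + 5*c/4 + 7/4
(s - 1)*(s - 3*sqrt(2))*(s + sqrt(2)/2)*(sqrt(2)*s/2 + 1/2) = sqrt(2)*s^4/2 - 2*s^3 - sqrt(2)*s^3/2 - 11*sqrt(2)*s^2/4 + 2*s^2 - 3*s/2 + 11*sqrt(2)*s/4 + 3/2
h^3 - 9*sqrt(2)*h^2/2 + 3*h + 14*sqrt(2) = (h - 7*sqrt(2)/2)*(h - 2*sqrt(2))*(h + sqrt(2))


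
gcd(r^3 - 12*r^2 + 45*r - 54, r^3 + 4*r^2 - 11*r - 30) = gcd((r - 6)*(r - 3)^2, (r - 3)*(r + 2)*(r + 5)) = r - 3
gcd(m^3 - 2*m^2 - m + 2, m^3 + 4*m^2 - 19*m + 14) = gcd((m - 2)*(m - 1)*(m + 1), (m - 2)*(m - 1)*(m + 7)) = m^2 - 3*m + 2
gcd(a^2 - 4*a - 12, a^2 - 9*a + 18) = a - 6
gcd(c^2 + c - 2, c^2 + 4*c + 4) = c + 2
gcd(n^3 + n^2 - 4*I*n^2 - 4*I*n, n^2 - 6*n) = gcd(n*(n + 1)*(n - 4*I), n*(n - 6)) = n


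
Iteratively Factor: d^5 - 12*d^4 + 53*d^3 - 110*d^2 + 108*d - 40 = (d - 2)*(d^4 - 10*d^3 + 33*d^2 - 44*d + 20) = (d - 5)*(d - 2)*(d^3 - 5*d^2 + 8*d - 4) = (d - 5)*(d - 2)^2*(d^2 - 3*d + 2) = (d - 5)*(d - 2)^2*(d - 1)*(d - 2)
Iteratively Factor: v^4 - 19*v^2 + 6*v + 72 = (v - 3)*(v^3 + 3*v^2 - 10*v - 24) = (v - 3)^2*(v^2 + 6*v + 8) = (v - 3)^2*(v + 4)*(v + 2)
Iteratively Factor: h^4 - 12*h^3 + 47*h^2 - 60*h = (h - 3)*(h^3 - 9*h^2 + 20*h) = h*(h - 3)*(h^2 - 9*h + 20) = h*(h - 5)*(h - 3)*(h - 4)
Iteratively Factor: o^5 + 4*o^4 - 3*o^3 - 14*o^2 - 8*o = (o)*(o^4 + 4*o^3 - 3*o^2 - 14*o - 8) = o*(o + 1)*(o^3 + 3*o^2 - 6*o - 8) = o*(o + 1)^2*(o^2 + 2*o - 8) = o*(o + 1)^2*(o + 4)*(o - 2)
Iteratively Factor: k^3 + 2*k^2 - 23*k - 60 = (k - 5)*(k^2 + 7*k + 12) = (k - 5)*(k + 3)*(k + 4)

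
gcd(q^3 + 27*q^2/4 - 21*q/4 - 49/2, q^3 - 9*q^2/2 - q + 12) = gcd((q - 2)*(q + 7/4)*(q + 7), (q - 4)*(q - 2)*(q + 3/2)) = q - 2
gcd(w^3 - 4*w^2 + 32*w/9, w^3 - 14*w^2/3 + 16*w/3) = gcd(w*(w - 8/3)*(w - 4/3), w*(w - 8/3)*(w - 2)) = w^2 - 8*w/3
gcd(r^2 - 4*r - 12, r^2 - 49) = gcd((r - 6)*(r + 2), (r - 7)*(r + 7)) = 1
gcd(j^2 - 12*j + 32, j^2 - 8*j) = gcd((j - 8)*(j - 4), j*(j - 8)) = j - 8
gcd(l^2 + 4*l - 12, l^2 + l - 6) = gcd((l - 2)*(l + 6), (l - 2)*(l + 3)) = l - 2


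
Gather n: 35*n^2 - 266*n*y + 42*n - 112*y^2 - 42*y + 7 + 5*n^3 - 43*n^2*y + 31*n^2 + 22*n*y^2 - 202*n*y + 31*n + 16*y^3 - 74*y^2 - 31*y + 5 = 5*n^3 + n^2*(66 - 43*y) + n*(22*y^2 - 468*y + 73) + 16*y^3 - 186*y^2 - 73*y + 12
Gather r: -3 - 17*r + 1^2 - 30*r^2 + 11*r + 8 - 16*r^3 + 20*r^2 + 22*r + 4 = -16*r^3 - 10*r^2 + 16*r + 10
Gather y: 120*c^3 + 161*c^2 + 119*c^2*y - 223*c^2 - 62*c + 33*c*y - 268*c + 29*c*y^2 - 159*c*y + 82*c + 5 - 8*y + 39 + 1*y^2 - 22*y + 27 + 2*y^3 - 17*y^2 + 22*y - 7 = 120*c^3 - 62*c^2 - 248*c + 2*y^3 + y^2*(29*c - 16) + y*(119*c^2 - 126*c - 8) + 64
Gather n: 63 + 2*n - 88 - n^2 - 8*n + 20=-n^2 - 6*n - 5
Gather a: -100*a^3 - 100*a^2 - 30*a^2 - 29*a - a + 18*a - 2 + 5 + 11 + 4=-100*a^3 - 130*a^2 - 12*a + 18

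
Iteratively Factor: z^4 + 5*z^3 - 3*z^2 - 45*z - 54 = (z + 3)*(z^3 + 2*z^2 - 9*z - 18) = (z + 3)^2*(z^2 - z - 6) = (z + 2)*(z + 3)^2*(z - 3)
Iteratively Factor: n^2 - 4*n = (n - 4)*(n)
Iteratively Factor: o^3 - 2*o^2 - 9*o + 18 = (o + 3)*(o^2 - 5*o + 6) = (o - 2)*(o + 3)*(o - 3)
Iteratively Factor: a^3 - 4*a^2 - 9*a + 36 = (a - 3)*(a^2 - a - 12) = (a - 3)*(a + 3)*(a - 4)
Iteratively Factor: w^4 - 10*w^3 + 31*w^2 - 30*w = (w)*(w^3 - 10*w^2 + 31*w - 30) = w*(w - 3)*(w^2 - 7*w + 10) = w*(w - 5)*(w - 3)*(w - 2)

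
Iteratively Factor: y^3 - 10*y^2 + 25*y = (y)*(y^2 - 10*y + 25) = y*(y - 5)*(y - 5)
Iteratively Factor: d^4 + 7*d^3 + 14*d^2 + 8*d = (d + 1)*(d^3 + 6*d^2 + 8*d) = (d + 1)*(d + 2)*(d^2 + 4*d) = (d + 1)*(d + 2)*(d + 4)*(d)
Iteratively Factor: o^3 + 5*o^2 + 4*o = (o)*(o^2 + 5*o + 4) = o*(o + 4)*(o + 1)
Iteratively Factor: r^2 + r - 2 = (r + 2)*(r - 1)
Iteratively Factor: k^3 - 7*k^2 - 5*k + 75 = (k + 3)*(k^2 - 10*k + 25) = (k - 5)*(k + 3)*(k - 5)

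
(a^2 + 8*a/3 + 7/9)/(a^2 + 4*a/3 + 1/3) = (a + 7/3)/(a + 1)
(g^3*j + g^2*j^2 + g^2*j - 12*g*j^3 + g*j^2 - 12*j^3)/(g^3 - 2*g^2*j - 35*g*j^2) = j*(-g^3 - g^2*j - g^2 + 12*g*j^2 - g*j + 12*j^2)/(g*(-g^2 + 2*g*j + 35*j^2))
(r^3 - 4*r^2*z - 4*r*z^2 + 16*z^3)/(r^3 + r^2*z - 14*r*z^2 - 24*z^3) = (r - 2*z)/(r + 3*z)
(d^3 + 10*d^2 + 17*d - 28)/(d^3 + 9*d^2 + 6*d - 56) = (d - 1)/(d - 2)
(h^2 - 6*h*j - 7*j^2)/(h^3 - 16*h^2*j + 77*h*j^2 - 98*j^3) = (h + j)/(h^2 - 9*h*j + 14*j^2)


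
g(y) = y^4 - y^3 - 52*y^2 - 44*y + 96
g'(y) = 4*y^3 - 3*y^2 - 104*y - 44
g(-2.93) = -122.64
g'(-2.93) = 134.35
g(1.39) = -64.58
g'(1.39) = -183.61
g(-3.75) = -219.76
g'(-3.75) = 92.88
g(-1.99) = 1.20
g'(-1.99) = 119.56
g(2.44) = -300.03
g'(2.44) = -257.51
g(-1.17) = 79.77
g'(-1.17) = 67.17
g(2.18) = -234.82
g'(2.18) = -243.54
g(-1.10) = 84.28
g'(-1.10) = 61.45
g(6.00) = -960.00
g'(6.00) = 88.00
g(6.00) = -960.00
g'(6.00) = 88.00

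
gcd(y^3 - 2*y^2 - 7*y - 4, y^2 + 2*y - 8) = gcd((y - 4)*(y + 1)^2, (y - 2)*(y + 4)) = 1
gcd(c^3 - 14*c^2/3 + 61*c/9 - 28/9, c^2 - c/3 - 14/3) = c - 7/3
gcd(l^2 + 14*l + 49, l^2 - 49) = l + 7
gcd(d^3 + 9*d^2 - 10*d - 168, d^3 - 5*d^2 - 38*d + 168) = d^2 + 2*d - 24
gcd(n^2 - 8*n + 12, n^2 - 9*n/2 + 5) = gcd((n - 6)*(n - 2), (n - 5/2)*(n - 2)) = n - 2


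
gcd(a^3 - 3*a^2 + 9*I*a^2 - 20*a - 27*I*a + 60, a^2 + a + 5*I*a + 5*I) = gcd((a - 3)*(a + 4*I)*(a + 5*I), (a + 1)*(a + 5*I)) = a + 5*I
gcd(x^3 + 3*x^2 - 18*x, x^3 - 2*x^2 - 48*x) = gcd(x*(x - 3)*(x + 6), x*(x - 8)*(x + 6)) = x^2 + 6*x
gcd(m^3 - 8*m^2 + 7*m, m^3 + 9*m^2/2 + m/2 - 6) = m - 1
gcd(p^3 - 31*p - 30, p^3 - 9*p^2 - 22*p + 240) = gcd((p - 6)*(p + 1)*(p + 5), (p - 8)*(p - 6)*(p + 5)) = p^2 - p - 30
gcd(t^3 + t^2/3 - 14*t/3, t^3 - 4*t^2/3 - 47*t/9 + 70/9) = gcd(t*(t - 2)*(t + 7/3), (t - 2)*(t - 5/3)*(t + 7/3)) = t^2 + t/3 - 14/3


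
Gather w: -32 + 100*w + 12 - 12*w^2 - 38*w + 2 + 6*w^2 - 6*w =-6*w^2 + 56*w - 18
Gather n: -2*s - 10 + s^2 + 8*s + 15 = s^2 + 6*s + 5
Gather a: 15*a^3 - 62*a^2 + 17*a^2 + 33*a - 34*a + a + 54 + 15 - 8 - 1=15*a^3 - 45*a^2 + 60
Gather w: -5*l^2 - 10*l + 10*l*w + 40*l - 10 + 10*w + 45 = -5*l^2 + 30*l + w*(10*l + 10) + 35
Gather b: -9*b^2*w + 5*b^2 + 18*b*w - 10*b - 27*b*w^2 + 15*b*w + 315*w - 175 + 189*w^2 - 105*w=b^2*(5 - 9*w) + b*(-27*w^2 + 33*w - 10) + 189*w^2 + 210*w - 175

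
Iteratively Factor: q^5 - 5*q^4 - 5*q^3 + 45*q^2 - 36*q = (q - 4)*(q^4 - q^3 - 9*q^2 + 9*q) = (q - 4)*(q + 3)*(q^3 - 4*q^2 + 3*q) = (q - 4)*(q - 3)*(q + 3)*(q^2 - q) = q*(q - 4)*(q - 3)*(q + 3)*(q - 1)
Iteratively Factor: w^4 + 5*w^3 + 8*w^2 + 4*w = (w + 2)*(w^3 + 3*w^2 + 2*w) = (w + 2)^2*(w^2 + w) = w*(w + 2)^2*(w + 1)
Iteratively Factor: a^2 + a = (a + 1)*(a)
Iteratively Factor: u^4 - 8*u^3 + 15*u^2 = (u - 3)*(u^3 - 5*u^2) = u*(u - 3)*(u^2 - 5*u) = u*(u - 5)*(u - 3)*(u)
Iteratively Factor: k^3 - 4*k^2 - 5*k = (k - 5)*(k^2 + k) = k*(k - 5)*(k + 1)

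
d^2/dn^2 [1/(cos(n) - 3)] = (sin(n)^2 - 3*cos(n) + 1)/(cos(n) - 3)^3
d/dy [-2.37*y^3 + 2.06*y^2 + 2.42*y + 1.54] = -7.11*y^2 + 4.12*y + 2.42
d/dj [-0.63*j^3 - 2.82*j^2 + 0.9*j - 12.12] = -1.89*j^2 - 5.64*j + 0.9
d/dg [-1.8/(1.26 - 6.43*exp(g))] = -11.574*exp(g)/(6.43*exp(g) - 1.26)^2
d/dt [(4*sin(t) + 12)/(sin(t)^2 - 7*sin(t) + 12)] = 4*(-6*sin(t) + cos(t)^2 + 32)*cos(t)/(sin(t)^2 - 7*sin(t) + 12)^2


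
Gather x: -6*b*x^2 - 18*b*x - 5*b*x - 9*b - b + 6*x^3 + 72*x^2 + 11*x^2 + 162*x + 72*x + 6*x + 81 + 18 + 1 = -10*b + 6*x^3 + x^2*(83 - 6*b) + x*(240 - 23*b) + 100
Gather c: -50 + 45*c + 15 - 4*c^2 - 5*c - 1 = -4*c^2 + 40*c - 36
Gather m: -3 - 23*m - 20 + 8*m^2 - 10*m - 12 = 8*m^2 - 33*m - 35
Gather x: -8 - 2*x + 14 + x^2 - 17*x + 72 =x^2 - 19*x + 78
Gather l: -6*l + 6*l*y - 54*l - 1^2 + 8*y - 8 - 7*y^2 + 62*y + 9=l*(6*y - 60) - 7*y^2 + 70*y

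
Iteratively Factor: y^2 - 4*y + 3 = (y - 1)*(y - 3)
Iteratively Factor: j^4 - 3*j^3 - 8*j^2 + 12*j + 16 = (j - 4)*(j^3 + j^2 - 4*j - 4) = (j - 4)*(j + 2)*(j^2 - j - 2) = (j - 4)*(j - 2)*(j + 2)*(j + 1)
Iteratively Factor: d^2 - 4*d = (d)*(d - 4)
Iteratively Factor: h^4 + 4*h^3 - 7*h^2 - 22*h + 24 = (h + 4)*(h^3 - 7*h + 6) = (h - 1)*(h + 4)*(h^2 + h - 6) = (h - 1)*(h + 3)*(h + 4)*(h - 2)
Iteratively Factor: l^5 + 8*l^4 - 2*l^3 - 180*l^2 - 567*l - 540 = (l + 3)*(l^4 + 5*l^3 - 17*l^2 - 129*l - 180) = (l - 5)*(l + 3)*(l^3 + 10*l^2 + 33*l + 36) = (l - 5)*(l + 3)*(l + 4)*(l^2 + 6*l + 9) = (l - 5)*(l + 3)^2*(l + 4)*(l + 3)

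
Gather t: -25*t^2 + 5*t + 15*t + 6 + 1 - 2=-25*t^2 + 20*t + 5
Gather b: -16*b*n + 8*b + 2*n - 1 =b*(8 - 16*n) + 2*n - 1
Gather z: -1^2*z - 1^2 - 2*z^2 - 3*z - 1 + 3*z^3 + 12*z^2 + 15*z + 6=3*z^3 + 10*z^2 + 11*z + 4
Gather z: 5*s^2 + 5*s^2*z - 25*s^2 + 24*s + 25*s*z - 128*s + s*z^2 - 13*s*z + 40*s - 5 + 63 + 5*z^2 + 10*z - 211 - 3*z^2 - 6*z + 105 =-20*s^2 - 64*s + z^2*(s + 2) + z*(5*s^2 + 12*s + 4) - 48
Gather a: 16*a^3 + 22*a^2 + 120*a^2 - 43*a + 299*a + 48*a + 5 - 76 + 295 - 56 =16*a^3 + 142*a^2 + 304*a + 168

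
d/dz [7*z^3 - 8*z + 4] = 21*z^2 - 8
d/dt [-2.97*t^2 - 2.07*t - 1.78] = -5.94*t - 2.07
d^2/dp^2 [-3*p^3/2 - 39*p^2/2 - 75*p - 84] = -9*p - 39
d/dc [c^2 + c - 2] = 2*c + 1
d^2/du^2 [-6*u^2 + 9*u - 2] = -12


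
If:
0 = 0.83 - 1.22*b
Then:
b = 0.68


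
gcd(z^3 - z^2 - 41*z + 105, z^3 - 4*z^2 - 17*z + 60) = z^2 - 8*z + 15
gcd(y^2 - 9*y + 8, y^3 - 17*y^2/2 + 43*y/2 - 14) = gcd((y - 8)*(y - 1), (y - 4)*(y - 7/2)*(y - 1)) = y - 1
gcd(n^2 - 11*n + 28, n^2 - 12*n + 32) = n - 4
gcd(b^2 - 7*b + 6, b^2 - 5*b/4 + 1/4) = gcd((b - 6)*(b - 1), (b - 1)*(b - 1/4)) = b - 1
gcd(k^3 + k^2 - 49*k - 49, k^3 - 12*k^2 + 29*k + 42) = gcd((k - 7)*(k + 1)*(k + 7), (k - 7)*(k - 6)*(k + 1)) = k^2 - 6*k - 7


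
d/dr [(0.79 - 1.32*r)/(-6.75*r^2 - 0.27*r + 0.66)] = (-8.91*r^2 + 10.665*r - 0.6579)/(45.5625*r^4 + 3.645*r^3 - 8.8371*r^2 - 0.3564*r + 0.4356)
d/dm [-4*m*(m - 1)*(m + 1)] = 4 - 12*m^2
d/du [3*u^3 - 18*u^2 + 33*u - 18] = 9*u^2 - 36*u + 33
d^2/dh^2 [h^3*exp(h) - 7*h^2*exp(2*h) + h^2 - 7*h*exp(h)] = h^3*exp(h) - 28*h^2*exp(2*h) + 6*h^2*exp(h) - 56*h*exp(2*h) - h*exp(h) - 14*exp(2*h) - 14*exp(h) + 2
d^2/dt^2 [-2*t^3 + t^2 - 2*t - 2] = 2 - 12*t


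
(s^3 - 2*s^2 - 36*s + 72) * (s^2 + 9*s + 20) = s^5 + 7*s^4 - 34*s^3 - 292*s^2 - 72*s + 1440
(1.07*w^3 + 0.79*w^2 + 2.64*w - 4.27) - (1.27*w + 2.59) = 1.07*w^3 + 0.79*w^2 + 1.37*w - 6.86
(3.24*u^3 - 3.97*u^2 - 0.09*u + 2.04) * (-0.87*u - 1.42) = -2.8188*u^4 - 1.1469*u^3 + 5.7157*u^2 - 1.647*u - 2.8968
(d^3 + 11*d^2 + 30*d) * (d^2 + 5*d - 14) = d^5 + 16*d^4 + 71*d^3 - 4*d^2 - 420*d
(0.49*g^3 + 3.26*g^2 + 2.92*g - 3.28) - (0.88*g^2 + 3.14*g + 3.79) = 0.49*g^3 + 2.38*g^2 - 0.22*g - 7.07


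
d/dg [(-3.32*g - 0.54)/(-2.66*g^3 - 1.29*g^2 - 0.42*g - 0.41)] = (-17.6624*g^3 - 8.592*g^2 - 1.3932*g + 1.1344)/(7.0756*g^6 + 6.8628*g^5 + 3.8985*g^4 + 3.2648*g^3 + 1.2342*g^2 + 0.3444*g + 0.1681)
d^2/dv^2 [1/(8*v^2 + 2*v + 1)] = 8*(-16*v^2 - 4*v + (8*v + 1)^2 - 2)/(8*v^2 + 2*v + 1)^3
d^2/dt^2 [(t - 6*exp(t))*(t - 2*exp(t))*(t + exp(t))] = -7*t^2*exp(t) + 16*t*exp(2*t) - 28*t*exp(t) + 6*t + 108*exp(3*t) + 16*exp(2*t) - 14*exp(t)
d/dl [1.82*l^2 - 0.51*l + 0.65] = 3.64*l - 0.51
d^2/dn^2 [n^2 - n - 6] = 2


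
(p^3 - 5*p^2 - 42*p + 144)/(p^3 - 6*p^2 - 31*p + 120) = (p + 6)/(p + 5)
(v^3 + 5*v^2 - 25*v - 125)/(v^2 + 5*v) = v - 25/v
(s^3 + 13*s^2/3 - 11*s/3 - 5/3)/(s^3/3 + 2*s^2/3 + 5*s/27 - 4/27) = 9*(3*s^3 + 13*s^2 - 11*s - 5)/(9*s^3 + 18*s^2 + 5*s - 4)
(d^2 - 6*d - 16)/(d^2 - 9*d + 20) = (d^2 - 6*d - 16)/(d^2 - 9*d + 20)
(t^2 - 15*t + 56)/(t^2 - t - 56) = (t - 7)/(t + 7)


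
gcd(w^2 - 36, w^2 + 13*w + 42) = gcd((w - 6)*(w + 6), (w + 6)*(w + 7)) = w + 6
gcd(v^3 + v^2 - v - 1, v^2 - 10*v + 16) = 1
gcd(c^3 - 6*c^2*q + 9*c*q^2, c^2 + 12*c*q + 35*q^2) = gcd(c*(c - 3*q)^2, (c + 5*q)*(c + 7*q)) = 1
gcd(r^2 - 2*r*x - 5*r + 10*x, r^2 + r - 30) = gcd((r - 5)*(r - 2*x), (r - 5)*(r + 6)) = r - 5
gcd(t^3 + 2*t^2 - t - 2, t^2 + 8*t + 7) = t + 1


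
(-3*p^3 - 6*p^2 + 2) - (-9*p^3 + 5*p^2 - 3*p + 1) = 6*p^3 - 11*p^2 + 3*p + 1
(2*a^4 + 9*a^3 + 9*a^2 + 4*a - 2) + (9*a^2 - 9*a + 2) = 2*a^4 + 9*a^3 + 18*a^2 - 5*a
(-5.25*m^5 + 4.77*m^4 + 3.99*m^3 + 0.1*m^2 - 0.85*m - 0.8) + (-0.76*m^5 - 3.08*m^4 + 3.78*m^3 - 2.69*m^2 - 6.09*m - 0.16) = -6.01*m^5 + 1.69*m^4 + 7.77*m^3 - 2.59*m^2 - 6.94*m - 0.96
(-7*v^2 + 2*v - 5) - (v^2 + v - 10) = -8*v^2 + v + 5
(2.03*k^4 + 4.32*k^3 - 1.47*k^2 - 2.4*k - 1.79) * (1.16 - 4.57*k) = -9.2771*k^5 - 17.3876*k^4 + 11.7291*k^3 + 9.2628*k^2 + 5.3963*k - 2.0764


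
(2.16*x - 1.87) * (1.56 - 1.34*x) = -2.8944*x^2 + 5.8754*x - 2.9172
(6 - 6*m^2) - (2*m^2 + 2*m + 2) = -8*m^2 - 2*m + 4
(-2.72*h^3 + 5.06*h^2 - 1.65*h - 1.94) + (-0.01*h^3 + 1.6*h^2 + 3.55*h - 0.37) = -2.73*h^3 + 6.66*h^2 + 1.9*h - 2.31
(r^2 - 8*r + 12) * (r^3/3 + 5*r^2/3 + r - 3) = r^5/3 - r^4 - 25*r^3/3 + 9*r^2 + 36*r - 36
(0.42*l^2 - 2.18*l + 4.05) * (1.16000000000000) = 0.4872*l^2 - 2.5288*l + 4.698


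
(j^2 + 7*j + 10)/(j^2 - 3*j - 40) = (j + 2)/(j - 8)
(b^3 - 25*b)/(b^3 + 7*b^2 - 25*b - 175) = b/(b + 7)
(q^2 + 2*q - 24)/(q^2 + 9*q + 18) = (q - 4)/(q + 3)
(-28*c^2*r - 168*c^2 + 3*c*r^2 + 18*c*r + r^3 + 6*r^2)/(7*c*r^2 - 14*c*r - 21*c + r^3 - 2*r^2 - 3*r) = (-4*c*r - 24*c + r^2 + 6*r)/(r^2 - 2*r - 3)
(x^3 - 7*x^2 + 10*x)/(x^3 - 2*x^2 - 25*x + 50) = x/(x + 5)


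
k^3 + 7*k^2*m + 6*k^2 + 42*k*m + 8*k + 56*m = (k + 2)*(k + 4)*(k + 7*m)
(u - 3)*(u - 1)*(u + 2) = u^3 - 2*u^2 - 5*u + 6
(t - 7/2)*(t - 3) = t^2 - 13*t/2 + 21/2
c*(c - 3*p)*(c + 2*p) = c^3 - c^2*p - 6*c*p^2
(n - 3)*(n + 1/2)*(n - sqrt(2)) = n^3 - 5*n^2/2 - sqrt(2)*n^2 - 3*n/2 + 5*sqrt(2)*n/2 + 3*sqrt(2)/2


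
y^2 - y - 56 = (y - 8)*(y + 7)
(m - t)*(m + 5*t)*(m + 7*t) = m^3 + 11*m^2*t + 23*m*t^2 - 35*t^3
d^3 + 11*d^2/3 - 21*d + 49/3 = (d - 7/3)*(d - 1)*(d + 7)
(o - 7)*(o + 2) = o^2 - 5*o - 14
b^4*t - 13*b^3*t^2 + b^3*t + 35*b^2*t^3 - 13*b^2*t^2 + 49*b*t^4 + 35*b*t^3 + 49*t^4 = (b - 7*t)^2*(b + t)*(b*t + t)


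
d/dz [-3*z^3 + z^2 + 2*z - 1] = -9*z^2 + 2*z + 2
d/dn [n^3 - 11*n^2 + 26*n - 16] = 3*n^2 - 22*n + 26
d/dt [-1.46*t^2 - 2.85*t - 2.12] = -2.92*t - 2.85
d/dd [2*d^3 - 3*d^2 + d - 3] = 6*d^2 - 6*d + 1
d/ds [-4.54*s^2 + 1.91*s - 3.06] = 1.91 - 9.08*s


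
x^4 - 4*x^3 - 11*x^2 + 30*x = x*(x - 5)*(x - 2)*(x + 3)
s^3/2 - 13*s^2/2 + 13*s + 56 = (s/2 + 1)*(s - 8)*(s - 7)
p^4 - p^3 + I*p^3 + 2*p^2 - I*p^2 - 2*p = p*(p - 1)*(p - I)*(p + 2*I)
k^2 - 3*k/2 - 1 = (k - 2)*(k + 1/2)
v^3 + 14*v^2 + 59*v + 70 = (v + 2)*(v + 5)*(v + 7)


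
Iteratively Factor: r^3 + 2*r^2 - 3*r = (r - 1)*(r^2 + 3*r) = (r - 1)*(r + 3)*(r)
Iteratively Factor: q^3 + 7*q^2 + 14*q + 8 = (q + 4)*(q^2 + 3*q + 2) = (q + 1)*(q + 4)*(q + 2)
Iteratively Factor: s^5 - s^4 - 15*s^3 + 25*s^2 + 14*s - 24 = (s - 3)*(s^4 + 2*s^3 - 9*s^2 - 2*s + 8) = (s - 3)*(s - 2)*(s^3 + 4*s^2 - s - 4) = (s - 3)*(s - 2)*(s + 4)*(s^2 - 1) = (s - 3)*(s - 2)*(s + 1)*(s + 4)*(s - 1)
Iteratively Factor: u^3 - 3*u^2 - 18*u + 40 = (u - 2)*(u^2 - u - 20) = (u - 5)*(u - 2)*(u + 4)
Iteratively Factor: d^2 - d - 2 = (d + 1)*(d - 2)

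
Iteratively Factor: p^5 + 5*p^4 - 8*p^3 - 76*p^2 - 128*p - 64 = (p + 1)*(p^4 + 4*p^3 - 12*p^2 - 64*p - 64) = (p + 1)*(p + 2)*(p^3 + 2*p^2 - 16*p - 32) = (p + 1)*(p + 2)*(p + 4)*(p^2 - 2*p - 8) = (p + 1)*(p + 2)^2*(p + 4)*(p - 4)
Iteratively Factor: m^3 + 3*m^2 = (m)*(m^2 + 3*m) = m^2*(m + 3)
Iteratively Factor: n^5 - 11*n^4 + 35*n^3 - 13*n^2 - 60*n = (n - 5)*(n^4 - 6*n^3 + 5*n^2 + 12*n) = n*(n - 5)*(n^3 - 6*n^2 + 5*n + 12) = n*(n - 5)*(n - 3)*(n^2 - 3*n - 4) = n*(n - 5)*(n - 4)*(n - 3)*(n + 1)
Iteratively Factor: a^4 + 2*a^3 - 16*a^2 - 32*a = (a)*(a^3 + 2*a^2 - 16*a - 32) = a*(a - 4)*(a^2 + 6*a + 8) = a*(a - 4)*(a + 4)*(a + 2)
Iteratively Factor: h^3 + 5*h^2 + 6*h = (h)*(h^2 + 5*h + 6) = h*(h + 3)*(h + 2)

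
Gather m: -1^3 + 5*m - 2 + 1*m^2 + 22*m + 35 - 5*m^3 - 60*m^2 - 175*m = -5*m^3 - 59*m^2 - 148*m + 32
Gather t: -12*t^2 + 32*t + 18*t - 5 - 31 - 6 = -12*t^2 + 50*t - 42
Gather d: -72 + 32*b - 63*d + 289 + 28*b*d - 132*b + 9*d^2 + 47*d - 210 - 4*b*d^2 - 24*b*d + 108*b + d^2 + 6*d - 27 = 8*b + d^2*(10 - 4*b) + d*(4*b - 10) - 20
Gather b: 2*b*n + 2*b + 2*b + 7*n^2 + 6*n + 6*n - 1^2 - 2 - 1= b*(2*n + 4) + 7*n^2 + 12*n - 4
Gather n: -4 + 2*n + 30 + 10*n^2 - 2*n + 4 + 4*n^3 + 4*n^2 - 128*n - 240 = 4*n^3 + 14*n^2 - 128*n - 210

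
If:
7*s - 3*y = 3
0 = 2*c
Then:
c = 0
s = 3*y/7 + 3/7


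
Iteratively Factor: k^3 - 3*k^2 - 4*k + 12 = (k - 3)*(k^2 - 4) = (k - 3)*(k - 2)*(k + 2)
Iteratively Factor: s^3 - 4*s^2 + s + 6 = (s + 1)*(s^2 - 5*s + 6) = (s - 2)*(s + 1)*(s - 3)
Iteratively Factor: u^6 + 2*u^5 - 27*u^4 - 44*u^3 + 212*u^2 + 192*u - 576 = (u - 2)*(u^5 + 4*u^4 - 19*u^3 - 82*u^2 + 48*u + 288) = (u - 2)^2*(u^4 + 6*u^3 - 7*u^2 - 96*u - 144) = (u - 2)^2*(u + 3)*(u^3 + 3*u^2 - 16*u - 48) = (u - 2)^2*(u + 3)^2*(u^2 - 16) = (u - 4)*(u - 2)^2*(u + 3)^2*(u + 4)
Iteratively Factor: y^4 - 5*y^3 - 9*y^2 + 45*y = (y - 5)*(y^3 - 9*y) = y*(y - 5)*(y^2 - 9) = y*(y - 5)*(y + 3)*(y - 3)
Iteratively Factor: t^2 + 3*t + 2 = (t + 2)*(t + 1)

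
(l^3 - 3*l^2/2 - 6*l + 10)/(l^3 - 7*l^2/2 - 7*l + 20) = (l - 2)/(l - 4)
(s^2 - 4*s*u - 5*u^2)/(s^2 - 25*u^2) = (s + u)/(s + 5*u)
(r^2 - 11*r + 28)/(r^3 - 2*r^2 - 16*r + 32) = (r - 7)/(r^2 + 2*r - 8)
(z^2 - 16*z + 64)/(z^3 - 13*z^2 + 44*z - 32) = (z - 8)/(z^2 - 5*z + 4)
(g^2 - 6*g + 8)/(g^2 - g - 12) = (g - 2)/(g + 3)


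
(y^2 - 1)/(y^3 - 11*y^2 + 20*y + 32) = (y - 1)/(y^2 - 12*y + 32)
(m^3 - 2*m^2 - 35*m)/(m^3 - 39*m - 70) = m/(m + 2)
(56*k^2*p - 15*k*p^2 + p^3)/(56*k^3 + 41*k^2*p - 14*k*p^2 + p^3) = p/(k + p)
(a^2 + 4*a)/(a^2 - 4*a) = (a + 4)/(a - 4)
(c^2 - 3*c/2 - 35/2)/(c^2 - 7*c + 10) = (c + 7/2)/(c - 2)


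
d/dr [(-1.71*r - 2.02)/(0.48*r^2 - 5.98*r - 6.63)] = (0.8208*r^2 + 1.9392*r - 0.742300000000002)/(0.2304*r^4 - 5.7408*r^3 + 29.3956*r^2 + 79.2948*r + 43.9569)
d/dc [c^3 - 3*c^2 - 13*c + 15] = 3*c^2 - 6*c - 13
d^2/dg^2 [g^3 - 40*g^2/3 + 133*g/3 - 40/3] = 6*g - 80/3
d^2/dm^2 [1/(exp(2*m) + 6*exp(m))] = 2*(4*(exp(m) + 3)^2 - (exp(m) + 6)*(2*exp(m) + 3))*exp(-m)/(exp(m) + 6)^3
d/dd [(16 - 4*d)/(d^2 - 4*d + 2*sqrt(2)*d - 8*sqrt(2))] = 4/(d^2 + 4*sqrt(2)*d + 8)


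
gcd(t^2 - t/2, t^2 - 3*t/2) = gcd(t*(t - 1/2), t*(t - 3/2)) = t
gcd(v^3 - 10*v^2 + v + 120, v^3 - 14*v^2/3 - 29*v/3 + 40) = v^2 - 2*v - 15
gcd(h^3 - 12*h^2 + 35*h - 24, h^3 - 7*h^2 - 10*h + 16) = h^2 - 9*h + 8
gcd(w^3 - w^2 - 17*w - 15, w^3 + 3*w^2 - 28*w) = 1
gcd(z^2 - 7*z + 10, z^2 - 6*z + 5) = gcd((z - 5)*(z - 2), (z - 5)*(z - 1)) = z - 5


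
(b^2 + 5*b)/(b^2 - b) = (b + 5)/(b - 1)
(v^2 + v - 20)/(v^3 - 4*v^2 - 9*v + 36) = (v + 5)/(v^2 - 9)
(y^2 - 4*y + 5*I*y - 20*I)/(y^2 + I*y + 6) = (y^2 + y*(-4 + 5*I) - 20*I)/(y^2 + I*y + 6)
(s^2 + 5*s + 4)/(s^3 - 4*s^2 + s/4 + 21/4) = 4*(s + 4)/(4*s^2 - 20*s + 21)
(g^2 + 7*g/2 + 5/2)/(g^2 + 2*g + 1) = (g + 5/2)/(g + 1)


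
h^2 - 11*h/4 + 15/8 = (h - 3/2)*(h - 5/4)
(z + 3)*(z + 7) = z^2 + 10*z + 21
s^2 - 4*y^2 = (s - 2*y)*(s + 2*y)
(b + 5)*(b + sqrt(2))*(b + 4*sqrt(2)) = b^3 + 5*b^2 + 5*sqrt(2)*b^2 + 8*b + 25*sqrt(2)*b + 40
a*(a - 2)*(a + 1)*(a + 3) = a^4 + 2*a^3 - 5*a^2 - 6*a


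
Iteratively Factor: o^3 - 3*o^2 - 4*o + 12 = (o - 3)*(o^2 - 4) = (o - 3)*(o + 2)*(o - 2)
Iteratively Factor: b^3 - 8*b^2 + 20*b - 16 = (b - 2)*(b^2 - 6*b + 8) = (b - 2)^2*(b - 4)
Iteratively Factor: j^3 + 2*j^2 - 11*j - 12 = (j - 3)*(j^2 + 5*j + 4) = (j - 3)*(j + 4)*(j + 1)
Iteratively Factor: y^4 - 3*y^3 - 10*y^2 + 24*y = (y)*(y^3 - 3*y^2 - 10*y + 24) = y*(y - 4)*(y^2 + y - 6) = y*(y - 4)*(y - 2)*(y + 3)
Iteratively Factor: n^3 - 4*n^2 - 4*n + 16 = (n - 2)*(n^2 - 2*n - 8) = (n - 2)*(n + 2)*(n - 4)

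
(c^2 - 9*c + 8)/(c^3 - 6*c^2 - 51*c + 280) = (c - 1)/(c^2 + 2*c - 35)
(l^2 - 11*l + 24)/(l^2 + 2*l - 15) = (l - 8)/(l + 5)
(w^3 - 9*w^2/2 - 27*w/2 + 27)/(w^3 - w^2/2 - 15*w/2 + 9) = (w - 6)/(w - 2)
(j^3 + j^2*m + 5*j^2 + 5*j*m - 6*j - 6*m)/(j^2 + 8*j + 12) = (j^2 + j*m - j - m)/(j + 2)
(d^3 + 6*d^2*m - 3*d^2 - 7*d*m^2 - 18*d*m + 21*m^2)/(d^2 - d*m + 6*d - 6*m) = (d^2 + 7*d*m - 3*d - 21*m)/(d + 6)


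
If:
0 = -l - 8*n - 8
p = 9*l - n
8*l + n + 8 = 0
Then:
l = -8/9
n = -8/9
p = -64/9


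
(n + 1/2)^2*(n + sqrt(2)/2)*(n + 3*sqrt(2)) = n^4 + n^3 + 7*sqrt(2)*n^3/2 + 13*n^2/4 + 7*sqrt(2)*n^2/2 + 7*sqrt(2)*n/8 + 3*n + 3/4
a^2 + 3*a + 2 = (a + 1)*(a + 2)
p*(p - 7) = p^2 - 7*p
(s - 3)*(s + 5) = s^2 + 2*s - 15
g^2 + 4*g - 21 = (g - 3)*(g + 7)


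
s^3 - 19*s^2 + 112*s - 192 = (s - 8)^2*(s - 3)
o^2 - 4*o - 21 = (o - 7)*(o + 3)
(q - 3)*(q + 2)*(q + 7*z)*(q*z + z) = q^4*z + 7*q^3*z^2 - 7*q^2*z - 49*q*z^2 - 6*q*z - 42*z^2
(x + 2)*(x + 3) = x^2 + 5*x + 6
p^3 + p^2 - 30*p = p*(p - 5)*(p + 6)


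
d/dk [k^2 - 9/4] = 2*k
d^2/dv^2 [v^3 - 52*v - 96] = 6*v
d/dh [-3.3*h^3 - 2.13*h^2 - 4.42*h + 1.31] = -9.9*h^2 - 4.26*h - 4.42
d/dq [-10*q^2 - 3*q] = -20*q - 3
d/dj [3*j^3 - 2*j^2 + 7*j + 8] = 9*j^2 - 4*j + 7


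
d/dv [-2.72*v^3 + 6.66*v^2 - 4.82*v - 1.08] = -8.16*v^2 + 13.32*v - 4.82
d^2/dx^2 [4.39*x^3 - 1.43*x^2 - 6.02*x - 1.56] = 26.34*x - 2.86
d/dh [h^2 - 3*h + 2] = 2*h - 3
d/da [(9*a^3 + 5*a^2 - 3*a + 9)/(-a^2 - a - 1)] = (-9*a^4 - 18*a^3 - 35*a^2 + 8*a + 12)/(a^4 + 2*a^3 + 3*a^2 + 2*a + 1)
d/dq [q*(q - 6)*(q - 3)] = 3*q^2 - 18*q + 18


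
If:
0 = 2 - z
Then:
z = 2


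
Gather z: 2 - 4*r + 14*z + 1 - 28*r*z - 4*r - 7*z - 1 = -8*r + z*(7 - 28*r) + 2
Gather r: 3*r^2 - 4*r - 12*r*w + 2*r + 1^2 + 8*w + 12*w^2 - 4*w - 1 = 3*r^2 + r*(-12*w - 2) + 12*w^2 + 4*w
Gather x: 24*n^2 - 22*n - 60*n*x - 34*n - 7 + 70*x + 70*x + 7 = 24*n^2 - 56*n + x*(140 - 60*n)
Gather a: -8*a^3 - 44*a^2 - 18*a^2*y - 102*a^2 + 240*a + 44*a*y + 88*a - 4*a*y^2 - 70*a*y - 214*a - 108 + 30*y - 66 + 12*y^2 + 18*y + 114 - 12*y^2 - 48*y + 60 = -8*a^3 + a^2*(-18*y - 146) + a*(-4*y^2 - 26*y + 114)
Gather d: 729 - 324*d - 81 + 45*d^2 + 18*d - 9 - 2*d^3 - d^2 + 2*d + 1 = -2*d^3 + 44*d^2 - 304*d + 640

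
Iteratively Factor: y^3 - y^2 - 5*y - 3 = (y - 3)*(y^2 + 2*y + 1) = (y - 3)*(y + 1)*(y + 1)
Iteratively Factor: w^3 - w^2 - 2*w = (w - 2)*(w^2 + w) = (w - 2)*(w + 1)*(w)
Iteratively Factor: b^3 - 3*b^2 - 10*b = (b - 5)*(b^2 + 2*b) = b*(b - 5)*(b + 2)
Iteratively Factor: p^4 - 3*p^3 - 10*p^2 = (p)*(p^3 - 3*p^2 - 10*p) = p*(p - 5)*(p^2 + 2*p) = p*(p - 5)*(p + 2)*(p)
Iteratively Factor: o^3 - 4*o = (o - 2)*(o^2 + 2*o) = (o - 2)*(o + 2)*(o)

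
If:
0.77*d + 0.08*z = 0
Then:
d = -0.103896103896104*z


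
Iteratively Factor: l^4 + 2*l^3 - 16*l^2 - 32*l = (l - 4)*(l^3 + 6*l^2 + 8*l) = l*(l - 4)*(l^2 + 6*l + 8) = l*(l - 4)*(l + 2)*(l + 4)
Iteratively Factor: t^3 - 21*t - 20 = (t + 1)*(t^2 - t - 20) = (t + 1)*(t + 4)*(t - 5)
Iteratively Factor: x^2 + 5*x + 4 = (x + 4)*(x + 1)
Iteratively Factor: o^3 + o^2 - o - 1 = (o - 1)*(o^2 + 2*o + 1) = (o - 1)*(o + 1)*(o + 1)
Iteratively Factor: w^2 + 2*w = (w)*(w + 2)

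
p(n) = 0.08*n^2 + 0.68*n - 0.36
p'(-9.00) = -0.76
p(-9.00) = 0.00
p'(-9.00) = -0.76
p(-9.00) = 0.00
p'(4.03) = 1.32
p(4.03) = 3.68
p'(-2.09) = 0.35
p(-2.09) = -1.43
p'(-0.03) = 0.68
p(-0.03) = -0.38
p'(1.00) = 0.84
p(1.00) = 0.40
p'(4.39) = 1.38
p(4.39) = 4.17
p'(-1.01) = 0.52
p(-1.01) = -0.97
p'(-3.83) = 0.07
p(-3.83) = -1.79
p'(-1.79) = 0.39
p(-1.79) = -1.32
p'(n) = 0.16*n + 0.68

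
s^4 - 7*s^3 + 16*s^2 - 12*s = s*(s - 3)*(s - 2)^2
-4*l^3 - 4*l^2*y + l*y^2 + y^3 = (-2*l + y)*(l + y)*(2*l + y)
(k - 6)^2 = k^2 - 12*k + 36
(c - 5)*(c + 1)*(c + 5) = c^3 + c^2 - 25*c - 25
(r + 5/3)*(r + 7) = r^2 + 26*r/3 + 35/3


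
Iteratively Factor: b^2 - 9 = (b - 3)*(b + 3)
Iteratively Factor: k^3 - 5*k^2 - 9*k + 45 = (k - 3)*(k^2 - 2*k - 15) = (k - 3)*(k + 3)*(k - 5)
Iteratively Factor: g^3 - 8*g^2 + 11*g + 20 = (g + 1)*(g^2 - 9*g + 20) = (g - 4)*(g + 1)*(g - 5)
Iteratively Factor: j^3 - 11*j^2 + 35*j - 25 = (j - 1)*(j^2 - 10*j + 25) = (j - 5)*(j - 1)*(j - 5)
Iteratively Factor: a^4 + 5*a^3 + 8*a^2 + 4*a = (a)*(a^3 + 5*a^2 + 8*a + 4) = a*(a + 2)*(a^2 + 3*a + 2) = a*(a + 2)^2*(a + 1)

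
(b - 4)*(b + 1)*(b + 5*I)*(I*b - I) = I*b^4 - 5*b^3 - 4*I*b^3 + 20*b^2 - I*b^2 + 5*b + 4*I*b - 20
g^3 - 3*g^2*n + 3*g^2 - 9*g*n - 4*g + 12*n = (g - 1)*(g + 4)*(g - 3*n)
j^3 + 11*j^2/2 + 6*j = j*(j + 3/2)*(j + 4)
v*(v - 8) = v^2 - 8*v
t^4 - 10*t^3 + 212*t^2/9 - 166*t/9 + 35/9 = (t - 7)*(t - 5/3)*(t - 1)*(t - 1/3)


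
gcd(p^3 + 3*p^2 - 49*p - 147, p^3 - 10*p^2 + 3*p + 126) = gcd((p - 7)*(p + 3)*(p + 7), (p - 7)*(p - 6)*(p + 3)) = p^2 - 4*p - 21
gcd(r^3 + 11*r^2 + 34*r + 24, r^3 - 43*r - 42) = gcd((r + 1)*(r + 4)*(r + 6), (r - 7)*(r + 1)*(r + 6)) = r^2 + 7*r + 6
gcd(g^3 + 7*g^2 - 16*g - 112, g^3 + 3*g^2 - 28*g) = g^2 + 3*g - 28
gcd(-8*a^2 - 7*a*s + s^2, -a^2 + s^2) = a + s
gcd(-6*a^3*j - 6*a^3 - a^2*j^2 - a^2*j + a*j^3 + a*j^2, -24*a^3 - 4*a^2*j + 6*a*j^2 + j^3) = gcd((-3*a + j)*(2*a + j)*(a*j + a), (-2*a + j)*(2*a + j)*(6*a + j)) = 2*a + j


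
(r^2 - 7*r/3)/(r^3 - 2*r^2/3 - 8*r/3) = (7 - 3*r)/(-3*r^2 + 2*r + 8)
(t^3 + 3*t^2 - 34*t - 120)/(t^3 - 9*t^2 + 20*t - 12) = (t^2 + 9*t + 20)/(t^2 - 3*t + 2)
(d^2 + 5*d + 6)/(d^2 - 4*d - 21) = (d + 2)/(d - 7)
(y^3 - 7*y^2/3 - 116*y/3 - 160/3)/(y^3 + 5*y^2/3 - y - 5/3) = (y^2 - 4*y - 32)/(y^2 - 1)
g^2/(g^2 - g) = g/(g - 1)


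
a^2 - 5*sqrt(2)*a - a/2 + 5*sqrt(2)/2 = (a - 1/2)*(a - 5*sqrt(2))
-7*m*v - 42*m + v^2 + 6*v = (-7*m + v)*(v + 6)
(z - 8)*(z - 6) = z^2 - 14*z + 48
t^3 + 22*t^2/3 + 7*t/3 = t*(t + 1/3)*(t + 7)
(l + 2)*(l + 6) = l^2 + 8*l + 12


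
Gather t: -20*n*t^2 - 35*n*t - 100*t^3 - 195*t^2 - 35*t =-100*t^3 + t^2*(-20*n - 195) + t*(-35*n - 35)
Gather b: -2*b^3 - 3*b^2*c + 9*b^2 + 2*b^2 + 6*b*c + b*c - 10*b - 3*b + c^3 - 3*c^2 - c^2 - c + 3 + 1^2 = -2*b^3 + b^2*(11 - 3*c) + b*(7*c - 13) + c^3 - 4*c^2 - c + 4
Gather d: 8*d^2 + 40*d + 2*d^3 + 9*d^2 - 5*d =2*d^3 + 17*d^2 + 35*d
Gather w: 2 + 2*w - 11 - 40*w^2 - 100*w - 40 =-40*w^2 - 98*w - 49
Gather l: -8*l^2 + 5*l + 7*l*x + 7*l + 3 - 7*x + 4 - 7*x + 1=-8*l^2 + l*(7*x + 12) - 14*x + 8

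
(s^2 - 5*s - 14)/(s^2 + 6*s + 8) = (s - 7)/(s + 4)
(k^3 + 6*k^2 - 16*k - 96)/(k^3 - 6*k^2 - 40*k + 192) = (k + 4)/(k - 8)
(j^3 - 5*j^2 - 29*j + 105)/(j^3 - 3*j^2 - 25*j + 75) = (j - 7)/(j - 5)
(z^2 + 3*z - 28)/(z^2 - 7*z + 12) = (z + 7)/(z - 3)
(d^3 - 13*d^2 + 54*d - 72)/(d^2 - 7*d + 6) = (d^2 - 7*d + 12)/(d - 1)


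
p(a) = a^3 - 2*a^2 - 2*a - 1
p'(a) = 3*a^2 - 4*a - 2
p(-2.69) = -29.56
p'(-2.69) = 30.47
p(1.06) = -4.18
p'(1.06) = -2.87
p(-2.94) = -37.82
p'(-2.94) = 35.69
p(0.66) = -2.90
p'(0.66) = -3.33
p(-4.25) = -105.39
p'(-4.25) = 69.19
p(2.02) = -4.96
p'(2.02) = 2.16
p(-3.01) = -40.37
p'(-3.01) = 37.22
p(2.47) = -3.07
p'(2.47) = 6.42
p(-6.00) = -277.00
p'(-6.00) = 130.00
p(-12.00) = -1993.00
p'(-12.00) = 478.00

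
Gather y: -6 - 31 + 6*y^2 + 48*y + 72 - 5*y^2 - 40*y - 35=y^2 + 8*y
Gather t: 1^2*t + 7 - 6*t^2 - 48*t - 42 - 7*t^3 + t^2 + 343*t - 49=-7*t^3 - 5*t^2 + 296*t - 84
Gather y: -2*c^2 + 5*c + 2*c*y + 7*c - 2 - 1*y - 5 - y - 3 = -2*c^2 + 12*c + y*(2*c - 2) - 10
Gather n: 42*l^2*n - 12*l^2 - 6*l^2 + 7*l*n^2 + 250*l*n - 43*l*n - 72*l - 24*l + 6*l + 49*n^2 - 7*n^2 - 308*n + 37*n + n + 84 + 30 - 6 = -18*l^2 - 90*l + n^2*(7*l + 42) + n*(42*l^2 + 207*l - 270) + 108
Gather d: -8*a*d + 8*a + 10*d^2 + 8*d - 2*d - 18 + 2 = 8*a + 10*d^2 + d*(6 - 8*a) - 16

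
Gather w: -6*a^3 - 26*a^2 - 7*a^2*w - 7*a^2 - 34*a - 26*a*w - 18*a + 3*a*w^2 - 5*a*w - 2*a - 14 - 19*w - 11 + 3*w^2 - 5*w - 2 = -6*a^3 - 33*a^2 - 54*a + w^2*(3*a + 3) + w*(-7*a^2 - 31*a - 24) - 27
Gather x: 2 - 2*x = 2 - 2*x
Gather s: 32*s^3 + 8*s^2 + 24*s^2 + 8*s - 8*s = 32*s^3 + 32*s^2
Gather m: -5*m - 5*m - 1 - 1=-10*m - 2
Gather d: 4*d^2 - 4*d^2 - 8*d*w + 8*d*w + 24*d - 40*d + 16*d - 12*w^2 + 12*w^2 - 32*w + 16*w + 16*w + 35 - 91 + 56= 0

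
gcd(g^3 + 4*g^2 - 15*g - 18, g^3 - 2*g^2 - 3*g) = g^2 - 2*g - 3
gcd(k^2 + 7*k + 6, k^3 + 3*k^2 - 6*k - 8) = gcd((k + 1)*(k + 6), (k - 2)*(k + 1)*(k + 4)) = k + 1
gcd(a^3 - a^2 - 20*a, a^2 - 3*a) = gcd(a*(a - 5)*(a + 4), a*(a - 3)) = a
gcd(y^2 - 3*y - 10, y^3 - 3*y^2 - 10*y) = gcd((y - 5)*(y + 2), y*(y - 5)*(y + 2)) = y^2 - 3*y - 10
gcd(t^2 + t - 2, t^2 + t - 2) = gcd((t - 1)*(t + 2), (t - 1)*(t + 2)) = t^2 + t - 2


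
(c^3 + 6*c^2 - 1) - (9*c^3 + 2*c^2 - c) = -8*c^3 + 4*c^2 + c - 1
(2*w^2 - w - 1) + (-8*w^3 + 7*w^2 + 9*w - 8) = -8*w^3 + 9*w^2 + 8*w - 9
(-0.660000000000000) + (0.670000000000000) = 0.0100000000000000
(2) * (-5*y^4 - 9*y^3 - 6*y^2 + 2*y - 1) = -10*y^4 - 18*y^3 - 12*y^2 + 4*y - 2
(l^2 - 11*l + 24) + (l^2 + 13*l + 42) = 2*l^2 + 2*l + 66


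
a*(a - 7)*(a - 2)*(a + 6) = a^4 - 3*a^3 - 40*a^2 + 84*a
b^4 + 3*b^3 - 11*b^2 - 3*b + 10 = (b - 2)*(b - 1)*(b + 1)*(b + 5)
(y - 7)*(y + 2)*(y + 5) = y^3 - 39*y - 70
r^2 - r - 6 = (r - 3)*(r + 2)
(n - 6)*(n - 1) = n^2 - 7*n + 6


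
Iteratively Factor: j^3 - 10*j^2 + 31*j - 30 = (j - 2)*(j^2 - 8*j + 15) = (j - 3)*(j - 2)*(j - 5)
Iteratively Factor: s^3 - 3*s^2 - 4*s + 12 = (s - 3)*(s^2 - 4) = (s - 3)*(s - 2)*(s + 2)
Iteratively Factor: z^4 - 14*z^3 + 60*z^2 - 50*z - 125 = (z - 5)*(z^3 - 9*z^2 + 15*z + 25) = (z - 5)*(z + 1)*(z^2 - 10*z + 25) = (z - 5)^2*(z + 1)*(z - 5)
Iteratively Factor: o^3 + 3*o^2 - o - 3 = (o - 1)*(o^2 + 4*o + 3) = (o - 1)*(o + 3)*(o + 1)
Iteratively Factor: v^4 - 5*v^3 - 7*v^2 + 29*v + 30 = (v + 2)*(v^3 - 7*v^2 + 7*v + 15) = (v - 3)*(v + 2)*(v^2 - 4*v - 5) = (v - 5)*(v - 3)*(v + 2)*(v + 1)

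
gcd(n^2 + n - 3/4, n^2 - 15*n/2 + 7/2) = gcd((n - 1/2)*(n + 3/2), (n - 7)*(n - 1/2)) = n - 1/2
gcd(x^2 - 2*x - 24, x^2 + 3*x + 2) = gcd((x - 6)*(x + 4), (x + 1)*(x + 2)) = 1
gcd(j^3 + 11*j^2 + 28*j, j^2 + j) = j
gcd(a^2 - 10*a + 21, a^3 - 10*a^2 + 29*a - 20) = 1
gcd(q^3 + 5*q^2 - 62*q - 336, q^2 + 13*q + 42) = q^2 + 13*q + 42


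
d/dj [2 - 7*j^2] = -14*j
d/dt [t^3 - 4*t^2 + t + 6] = 3*t^2 - 8*t + 1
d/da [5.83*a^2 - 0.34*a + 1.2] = 11.66*a - 0.34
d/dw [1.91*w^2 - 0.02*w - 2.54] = 3.82*w - 0.02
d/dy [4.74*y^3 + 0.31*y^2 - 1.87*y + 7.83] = 14.22*y^2 + 0.62*y - 1.87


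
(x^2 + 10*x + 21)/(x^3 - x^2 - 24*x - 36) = (x + 7)/(x^2 - 4*x - 12)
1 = 1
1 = 1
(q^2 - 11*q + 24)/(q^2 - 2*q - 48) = (q - 3)/(q + 6)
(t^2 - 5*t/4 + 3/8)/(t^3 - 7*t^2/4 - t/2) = (-8*t^2 + 10*t - 3)/(2*t*(-4*t^2 + 7*t + 2))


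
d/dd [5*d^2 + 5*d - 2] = 10*d + 5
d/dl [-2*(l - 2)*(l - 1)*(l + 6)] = -6*l^2 - 12*l + 32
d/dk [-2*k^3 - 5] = -6*k^2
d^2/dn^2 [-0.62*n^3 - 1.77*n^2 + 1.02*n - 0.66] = -3.72*n - 3.54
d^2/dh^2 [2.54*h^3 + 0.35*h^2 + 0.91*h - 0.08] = 15.24*h + 0.7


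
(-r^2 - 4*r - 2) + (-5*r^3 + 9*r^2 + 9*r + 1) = -5*r^3 + 8*r^2 + 5*r - 1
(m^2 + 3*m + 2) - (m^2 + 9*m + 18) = -6*m - 16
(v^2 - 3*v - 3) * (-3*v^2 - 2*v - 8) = -3*v^4 + 7*v^3 + 7*v^2 + 30*v + 24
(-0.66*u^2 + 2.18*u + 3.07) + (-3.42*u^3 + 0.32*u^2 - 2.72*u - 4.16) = -3.42*u^3 - 0.34*u^2 - 0.54*u - 1.09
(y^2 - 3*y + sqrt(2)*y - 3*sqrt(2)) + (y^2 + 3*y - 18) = 2*y^2 + sqrt(2)*y - 18 - 3*sqrt(2)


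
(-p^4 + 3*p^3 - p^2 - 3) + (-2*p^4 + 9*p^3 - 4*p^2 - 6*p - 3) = -3*p^4 + 12*p^3 - 5*p^2 - 6*p - 6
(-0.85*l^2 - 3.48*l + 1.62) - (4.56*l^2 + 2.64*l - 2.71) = -5.41*l^2 - 6.12*l + 4.33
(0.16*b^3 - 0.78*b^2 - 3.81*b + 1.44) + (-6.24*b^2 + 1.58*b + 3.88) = 0.16*b^3 - 7.02*b^2 - 2.23*b + 5.32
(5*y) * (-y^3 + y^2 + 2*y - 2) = -5*y^4 + 5*y^3 + 10*y^2 - 10*y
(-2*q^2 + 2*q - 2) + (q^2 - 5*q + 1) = -q^2 - 3*q - 1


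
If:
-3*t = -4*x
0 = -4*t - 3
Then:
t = -3/4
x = -9/16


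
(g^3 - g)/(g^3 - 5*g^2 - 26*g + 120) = (g^3 - g)/(g^3 - 5*g^2 - 26*g + 120)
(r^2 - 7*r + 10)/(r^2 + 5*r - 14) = (r - 5)/(r + 7)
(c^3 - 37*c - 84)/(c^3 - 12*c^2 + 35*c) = (c^2 + 7*c + 12)/(c*(c - 5))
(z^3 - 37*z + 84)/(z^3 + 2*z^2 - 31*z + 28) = (z - 3)/(z - 1)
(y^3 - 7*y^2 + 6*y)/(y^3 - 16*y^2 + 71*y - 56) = y*(y - 6)/(y^2 - 15*y + 56)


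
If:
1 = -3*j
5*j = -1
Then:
No Solution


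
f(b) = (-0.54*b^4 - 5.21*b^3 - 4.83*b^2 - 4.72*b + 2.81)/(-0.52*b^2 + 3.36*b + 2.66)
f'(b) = (1.04*b - 3.36)*(-0.54*b^4 - 5.21*b^3 - 4.83*b^2 - 4.72*b + 2.81)/(-0.52*b^2 + 3.36*b + 2.66)^2 + (-2.16*b^3 - 15.63*b^2 - 9.66*b - 4.72)/(-0.52*b^2 + 3.36*b + 2.66) = (0.5616*b^5 - 2.734*b^4 - 40.7568*b^3 - 60.259*b^2 - 22.7732*b - 21.9968)/(0.2704*b^4 - 3.4944*b^3 + 8.5232*b^2 + 17.8752*b + 7.0756)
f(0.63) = -0.76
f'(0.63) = -3.39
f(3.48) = -46.04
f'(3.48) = -41.04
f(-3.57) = -6.73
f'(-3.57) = 1.48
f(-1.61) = -3.91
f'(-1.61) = 0.25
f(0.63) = -0.76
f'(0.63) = -3.39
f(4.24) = -89.40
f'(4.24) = -77.42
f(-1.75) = -3.98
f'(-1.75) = 0.73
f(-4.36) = -7.69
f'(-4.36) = 0.91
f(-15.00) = 65.36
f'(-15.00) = -16.23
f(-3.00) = -5.82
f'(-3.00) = 1.68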